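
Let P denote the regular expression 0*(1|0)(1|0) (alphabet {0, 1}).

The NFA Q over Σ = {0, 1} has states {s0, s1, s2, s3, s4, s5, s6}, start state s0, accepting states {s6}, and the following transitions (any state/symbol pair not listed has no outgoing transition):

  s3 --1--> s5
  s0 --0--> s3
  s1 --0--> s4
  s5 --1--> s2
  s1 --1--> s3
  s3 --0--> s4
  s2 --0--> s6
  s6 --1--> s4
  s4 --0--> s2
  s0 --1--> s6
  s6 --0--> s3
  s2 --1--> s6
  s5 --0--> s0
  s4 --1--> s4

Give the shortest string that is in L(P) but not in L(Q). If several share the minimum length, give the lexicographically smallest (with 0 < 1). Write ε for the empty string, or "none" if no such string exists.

The string 00 is accepted by P but not by Q.
No shorter string lies in the difference, and 00 is the lexicographically first length-2 string in L(P) \ L(Q).

00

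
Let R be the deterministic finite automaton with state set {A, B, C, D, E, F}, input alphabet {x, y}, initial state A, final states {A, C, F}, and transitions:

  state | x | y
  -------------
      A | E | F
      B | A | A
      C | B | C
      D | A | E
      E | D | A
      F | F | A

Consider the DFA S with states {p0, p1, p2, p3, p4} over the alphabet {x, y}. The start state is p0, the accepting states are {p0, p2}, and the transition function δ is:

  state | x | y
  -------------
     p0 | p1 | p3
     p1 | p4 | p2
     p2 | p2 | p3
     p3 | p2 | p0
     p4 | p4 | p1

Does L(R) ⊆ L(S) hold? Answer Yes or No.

The string y is in L(R) but not in L(S).
So L(R) ⊄ L(S).

No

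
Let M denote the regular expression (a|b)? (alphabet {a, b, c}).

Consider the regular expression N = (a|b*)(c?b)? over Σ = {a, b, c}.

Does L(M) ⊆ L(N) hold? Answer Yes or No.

Converting the expression M to a DFA (subset construction, then merging equivalent states) gives the minimal DFA with states {m0, m1, m2}, start state m0, accepting states {m0, m1} and transitions m0: a→m1, b→m1, c→m2; m1: a→m2, b→m2, c→m2; m2: a→m2, b→m2, c→m2.
Converting the expression N to a DFA (subset construction, then merging equivalent states) gives the minimal DFA with states {n0, n1, n2, n3, n4, n5}, start state n0, accepting states {n0, n1, n2, n5} and transitions n0: a→n1, b→n2, c→n3; n1: a→n4, b→n5, c→n3; n2: a→n4, b→n2, c→n3; n3: a→n4, b→n5, c→n4; n4: a→n4, b→n4, c→n4; n5: a→n4, b→n4, c→n4.
Exploring the product automaton M × N from the start pair (m0, n0), following both machines on each input symbol, reaches 7 state pairs: (m0, n0), (m1, n1), (m1, n2), (m2, n3), (m2, n4), (m2, n5), (m2, n2).
M accepts in {m0, m1} and N accepts in {n0, n1, n2, n5}. The reachable pairs whose M-component is accepting are (m0, n0), (m1, n1), (m1, n2); in each of them the N-component is accepting too, so the product for L(M) \ L(N) (M-component accepting, N-component rejecting) has no reachable accepting pair and the difference is empty.
Hence every string in L(M) is also in L(N).

Yes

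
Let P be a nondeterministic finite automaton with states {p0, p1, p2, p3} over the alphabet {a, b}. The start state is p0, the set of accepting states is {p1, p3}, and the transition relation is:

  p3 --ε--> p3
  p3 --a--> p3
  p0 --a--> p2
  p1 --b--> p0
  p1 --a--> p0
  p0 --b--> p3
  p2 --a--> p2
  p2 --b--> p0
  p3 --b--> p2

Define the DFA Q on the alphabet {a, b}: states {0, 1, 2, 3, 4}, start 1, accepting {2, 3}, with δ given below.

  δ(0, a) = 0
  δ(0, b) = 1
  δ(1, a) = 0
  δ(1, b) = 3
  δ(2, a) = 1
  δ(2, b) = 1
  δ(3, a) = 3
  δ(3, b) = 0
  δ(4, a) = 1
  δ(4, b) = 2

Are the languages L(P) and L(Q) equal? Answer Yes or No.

Yes

Exploring the product automaton P × Q from the start pair (p0, 1), following both machines on each input symbol, reaches 3 state pairs: (p0, 1), (p2, 0), (p3, 3).
P accepts in {p1, p3} and Q accepts in {2, 3}. In every reachable pair the two components are either both accepting — (p3, 3) — or both non-accepting, so no string is accepted by exactly one of the machines: L(P) \ L(Q) and L(Q) \ L(P) are both empty.
Hence every string is accepted by P iff it is accepted by Q, and the two languages coincide.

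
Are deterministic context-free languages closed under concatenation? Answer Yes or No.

No

Take L₁ = {ε, c} (finite, hence regular and DCFL) and L₂ = {c aⁿbⁿ : n≥0} ∪ {cc aⁿb²ⁿ : n≥0} (a DCFL: the number of leading c's tells the DPDA whether to pop one stack symbol per b or per two b's). Then L₁L₂ ∩ cca⁺b* = {cc aⁿbⁿ : n≥1} ∪ {cc aⁿb²ⁿ : n≥1}. If L₁L₂ were a DCFL, so would be this intersection with a regular set, and a DPDA for it started from its configuration after reading cc would accept {aⁿbⁿ : n≥1} ∪ {aⁿb²ⁿ : n≥1}, which no deterministic PDA accepts (a DPDA for it would have a single run on aⁿb²ⁿ, accepting after the prefix aⁿbⁿ and accepting again after n more b's; an ordinary PDA that simulates it on a's and b's and, at any moment when it is accepting, may switch to reading only a fresh letter d while feeding each d to the simulation as a b, would accept aⁱbʲdᵏ (k≥1) exactly when both aⁱbʲ and aⁱbʲ⁺ᵏ are in the language, i.e. its language intersected with the regular set a*b*d⁺ would be exactly {aⁿbⁿdⁿ : n≥1} — impossible, since context-free languages are closed under intersection with regular sets and {aⁿbⁿdⁿ} is not context-free). Hence L₁L₂ is not a DCFL.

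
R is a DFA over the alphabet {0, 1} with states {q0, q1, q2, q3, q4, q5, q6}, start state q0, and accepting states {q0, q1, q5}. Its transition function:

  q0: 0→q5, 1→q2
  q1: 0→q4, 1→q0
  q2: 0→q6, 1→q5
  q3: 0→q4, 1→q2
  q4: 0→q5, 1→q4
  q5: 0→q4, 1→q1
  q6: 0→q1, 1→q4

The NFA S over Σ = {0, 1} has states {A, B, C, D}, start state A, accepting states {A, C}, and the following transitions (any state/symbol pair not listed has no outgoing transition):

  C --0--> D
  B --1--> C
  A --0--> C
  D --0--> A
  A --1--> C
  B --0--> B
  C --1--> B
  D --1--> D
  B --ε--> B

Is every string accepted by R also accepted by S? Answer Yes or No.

No

The string 01 is in L(R) but not in L(S).
So L(R) ⊄ L(S).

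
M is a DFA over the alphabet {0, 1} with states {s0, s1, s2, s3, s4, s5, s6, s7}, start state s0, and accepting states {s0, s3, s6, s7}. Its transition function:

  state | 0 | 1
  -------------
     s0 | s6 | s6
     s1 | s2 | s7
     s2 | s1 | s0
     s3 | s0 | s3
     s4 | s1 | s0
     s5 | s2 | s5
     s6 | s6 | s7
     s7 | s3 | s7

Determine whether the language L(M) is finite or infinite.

infinite

State s6 is reachable from the start and can reach an accepting state, and it lies on the cycle s6 → s6.
Traversing that cycle any number of times yields accepted strings of unbounded length, so the language is infinite.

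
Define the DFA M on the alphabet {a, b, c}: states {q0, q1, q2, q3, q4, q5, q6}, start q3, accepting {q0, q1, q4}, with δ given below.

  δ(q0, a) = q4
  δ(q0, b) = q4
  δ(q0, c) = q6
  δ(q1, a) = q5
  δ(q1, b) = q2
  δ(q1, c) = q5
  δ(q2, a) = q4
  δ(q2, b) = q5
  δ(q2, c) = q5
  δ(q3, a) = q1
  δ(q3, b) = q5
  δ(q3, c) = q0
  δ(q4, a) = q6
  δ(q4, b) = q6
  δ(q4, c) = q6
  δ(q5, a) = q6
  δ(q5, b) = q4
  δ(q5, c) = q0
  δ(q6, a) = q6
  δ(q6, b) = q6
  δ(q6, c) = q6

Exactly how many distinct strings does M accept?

The useful subgraph on states {q0, q1, q2, q3, q4, q5} is acyclic, so L(M) is finite; the longest accepting path visits 6 useful states, giving maximum string length 5.
Counting accepting paths from q3 by length: 2 of length 1, 4 of length 2, 7 of length 3, 8 of length 4, 4 of length 5. Total 25.

25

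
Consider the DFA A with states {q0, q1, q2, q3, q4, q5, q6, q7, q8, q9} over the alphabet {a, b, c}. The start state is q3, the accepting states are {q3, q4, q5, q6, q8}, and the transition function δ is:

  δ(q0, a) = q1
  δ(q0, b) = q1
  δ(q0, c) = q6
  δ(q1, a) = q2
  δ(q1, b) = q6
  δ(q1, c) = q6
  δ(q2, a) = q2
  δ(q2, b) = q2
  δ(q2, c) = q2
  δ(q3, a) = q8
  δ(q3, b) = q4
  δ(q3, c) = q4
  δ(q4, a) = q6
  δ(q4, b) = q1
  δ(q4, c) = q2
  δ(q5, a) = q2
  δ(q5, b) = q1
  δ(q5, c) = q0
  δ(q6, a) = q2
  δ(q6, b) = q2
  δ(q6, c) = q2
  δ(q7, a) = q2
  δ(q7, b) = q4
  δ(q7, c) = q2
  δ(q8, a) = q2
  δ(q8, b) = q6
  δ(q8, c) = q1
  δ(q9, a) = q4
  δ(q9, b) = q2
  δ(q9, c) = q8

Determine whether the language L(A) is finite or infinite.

The useful states (reachable from q3 and able to reach an accepting state) are {q1, q3, q4, q6, q8}.
Restricted to these states the transition graph has no cycle, so every accepting path has bounded length and L is finite.

finite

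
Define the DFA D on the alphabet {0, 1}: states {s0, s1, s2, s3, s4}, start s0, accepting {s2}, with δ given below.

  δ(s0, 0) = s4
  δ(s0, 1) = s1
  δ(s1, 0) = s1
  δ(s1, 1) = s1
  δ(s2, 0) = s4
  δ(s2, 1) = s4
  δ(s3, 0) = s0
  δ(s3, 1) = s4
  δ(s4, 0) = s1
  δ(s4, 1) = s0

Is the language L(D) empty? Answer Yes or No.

The states reachable from the start state are {s0, s1, s4}.
None of the accepting states {s2} is reachable, so no string is accepted and L(D) = ∅.

Yes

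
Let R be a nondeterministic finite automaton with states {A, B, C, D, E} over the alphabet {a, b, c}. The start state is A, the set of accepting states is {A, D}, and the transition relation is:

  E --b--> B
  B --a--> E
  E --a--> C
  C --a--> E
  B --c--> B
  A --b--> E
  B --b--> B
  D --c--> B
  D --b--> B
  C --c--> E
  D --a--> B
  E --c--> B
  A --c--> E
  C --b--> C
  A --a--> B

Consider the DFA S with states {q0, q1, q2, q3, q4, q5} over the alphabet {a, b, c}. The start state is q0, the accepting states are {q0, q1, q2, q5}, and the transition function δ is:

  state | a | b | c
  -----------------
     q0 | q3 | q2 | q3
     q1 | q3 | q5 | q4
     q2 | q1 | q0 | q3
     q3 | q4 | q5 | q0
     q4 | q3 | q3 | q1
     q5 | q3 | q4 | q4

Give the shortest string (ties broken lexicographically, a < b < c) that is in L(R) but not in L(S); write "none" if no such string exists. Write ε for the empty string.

Exploring the product automaton R × S from the start pair (A, q0), following both machines on each input symbol, reaches 16 state pairs: (A, q0), (B, q3), (E, q2), (E, q3), (E, q4), (B, q5), (B, q0), (C, q1), (C, q4), (C, q3), (B, q1), (B, q4), (B, q2), (C, q5), (E, q1), (E, q0).
R accepts in {A, D} and S accepts in {q0, q1, q2, q5}. The reachable pairs whose R-component is accepting are (A, q0); in each of them the S-component is accepting too, so the product for L(R) \ L(S) (R-component accepting, S-component rejecting) has no reachable accepting pair and the difference is empty.
So every string accepted by R is also accepted by S: L(R) \ L(S) = ∅ and there is no such string.

none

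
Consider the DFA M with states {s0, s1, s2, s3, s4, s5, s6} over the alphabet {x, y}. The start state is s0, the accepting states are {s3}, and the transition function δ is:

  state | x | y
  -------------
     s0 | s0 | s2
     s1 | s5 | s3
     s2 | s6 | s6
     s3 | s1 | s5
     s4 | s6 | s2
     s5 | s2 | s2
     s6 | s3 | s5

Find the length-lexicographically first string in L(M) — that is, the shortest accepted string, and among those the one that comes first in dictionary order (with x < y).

yxx

A breadth-first search from s0 reaches an accepting state first via the path s0 → s2 → s6 → s3 on input yxx.
No string of length < 3 is accepted (BFS exhausts all shorter strings without reaching an accepting state), and yxx is the lexicographically least accepting string of length 3.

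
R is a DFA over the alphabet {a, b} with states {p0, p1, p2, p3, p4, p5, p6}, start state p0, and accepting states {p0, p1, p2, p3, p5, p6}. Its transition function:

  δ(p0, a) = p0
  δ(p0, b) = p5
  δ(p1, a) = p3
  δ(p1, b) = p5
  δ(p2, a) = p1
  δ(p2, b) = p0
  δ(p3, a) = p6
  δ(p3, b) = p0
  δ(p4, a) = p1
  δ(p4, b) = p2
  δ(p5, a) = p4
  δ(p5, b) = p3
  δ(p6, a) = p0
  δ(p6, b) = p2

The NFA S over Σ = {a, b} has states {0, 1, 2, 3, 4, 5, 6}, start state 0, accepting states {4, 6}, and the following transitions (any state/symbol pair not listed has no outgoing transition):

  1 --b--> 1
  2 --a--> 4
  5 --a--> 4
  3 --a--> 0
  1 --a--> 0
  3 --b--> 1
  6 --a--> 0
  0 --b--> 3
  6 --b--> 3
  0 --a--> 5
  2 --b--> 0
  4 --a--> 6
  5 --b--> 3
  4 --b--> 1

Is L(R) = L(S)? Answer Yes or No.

The empty string ε is accepted by R but rejected by S.
So L(R) ≠ L(S).

No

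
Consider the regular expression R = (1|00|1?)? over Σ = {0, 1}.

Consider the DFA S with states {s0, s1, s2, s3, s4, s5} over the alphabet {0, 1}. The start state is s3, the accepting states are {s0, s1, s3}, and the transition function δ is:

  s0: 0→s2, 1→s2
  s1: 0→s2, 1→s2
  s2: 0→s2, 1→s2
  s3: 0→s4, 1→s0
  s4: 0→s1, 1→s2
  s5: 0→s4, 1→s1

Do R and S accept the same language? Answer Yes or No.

Yes

Converting the expression R to a DFA (subset construction, then merging equivalent states) gives the minimal DFA with states {r0, r1, r2, r3}, start state r0, accepting states {r0, r2} and transitions r0: 0→r1, 1→r2; r1: 0→r2, 1→r3; r2: 0→r3, 1→r3; r3: 0→r3, 1→r3.
Exploring the product automaton R × S from the start pair (r0, s3), following both machines on each input symbol, reaches 5 state pairs: (r0, s3), (r1, s4), (r2, s0), (r2, s1), (r3, s2).
R accepts in {r0, r2} and S accepts in {s0, s1, s3}. In every reachable pair the two components are either both accepting — (r0, s3), (r2, s0), (r2, s1) — or both non-accepting, so no string is accepted by exactly one of the machines: L(R) \ L(S) and L(S) \ L(R) are both empty.
Hence every string is accepted by R iff it is accepted by S, and the two languages coincide.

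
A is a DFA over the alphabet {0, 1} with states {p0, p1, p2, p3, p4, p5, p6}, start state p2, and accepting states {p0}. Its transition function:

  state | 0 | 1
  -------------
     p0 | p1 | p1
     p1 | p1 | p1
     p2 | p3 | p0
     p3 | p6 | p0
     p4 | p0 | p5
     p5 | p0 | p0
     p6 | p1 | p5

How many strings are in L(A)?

4

The useful subgraph on states {p0, p2, p3, p5, p6} is acyclic, so L(A) is finite; the longest accepting path visits 5 useful states, giving maximum string length 4.
Counting accepting paths from p2 by length: 1 of length 1, 1 of length 2, 2 of length 4. Total 4.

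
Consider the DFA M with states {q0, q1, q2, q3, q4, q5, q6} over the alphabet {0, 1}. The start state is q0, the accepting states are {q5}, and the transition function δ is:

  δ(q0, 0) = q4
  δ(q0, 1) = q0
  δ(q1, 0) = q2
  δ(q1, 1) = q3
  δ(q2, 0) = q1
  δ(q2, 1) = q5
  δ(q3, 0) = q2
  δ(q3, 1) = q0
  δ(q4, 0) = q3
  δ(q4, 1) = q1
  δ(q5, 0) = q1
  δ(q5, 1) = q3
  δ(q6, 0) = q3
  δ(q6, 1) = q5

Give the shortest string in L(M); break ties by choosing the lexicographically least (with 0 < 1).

0001

A breadth-first search from q0 reaches an accepting state first via the path q0 → q4 → q3 → q2 → q5 on input 0001.
No string of length < 4 is accepted (BFS exhausts all shorter strings without reaching an accepting state), and 0001 is the lexicographically least accepting string of length 4.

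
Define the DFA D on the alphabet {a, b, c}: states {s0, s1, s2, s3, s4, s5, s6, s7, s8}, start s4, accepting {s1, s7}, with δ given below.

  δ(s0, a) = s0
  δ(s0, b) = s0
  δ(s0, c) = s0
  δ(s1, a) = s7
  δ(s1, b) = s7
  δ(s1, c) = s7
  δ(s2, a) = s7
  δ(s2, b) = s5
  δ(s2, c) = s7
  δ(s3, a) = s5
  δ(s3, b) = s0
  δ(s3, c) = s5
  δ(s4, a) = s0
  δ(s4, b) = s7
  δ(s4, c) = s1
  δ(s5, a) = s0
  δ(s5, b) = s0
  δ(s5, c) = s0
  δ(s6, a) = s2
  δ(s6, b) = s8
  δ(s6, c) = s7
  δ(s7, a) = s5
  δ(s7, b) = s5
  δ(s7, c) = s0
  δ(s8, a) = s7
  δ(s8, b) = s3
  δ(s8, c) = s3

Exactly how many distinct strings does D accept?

5

The useful subgraph on states {s1, s4, s7} is acyclic, so L(D) is finite; the longest accepting path visits 3 useful states, giving maximum string length 2.
Counting accepting paths from s4 by length: 2 of length 1, 3 of length 2. Total 5.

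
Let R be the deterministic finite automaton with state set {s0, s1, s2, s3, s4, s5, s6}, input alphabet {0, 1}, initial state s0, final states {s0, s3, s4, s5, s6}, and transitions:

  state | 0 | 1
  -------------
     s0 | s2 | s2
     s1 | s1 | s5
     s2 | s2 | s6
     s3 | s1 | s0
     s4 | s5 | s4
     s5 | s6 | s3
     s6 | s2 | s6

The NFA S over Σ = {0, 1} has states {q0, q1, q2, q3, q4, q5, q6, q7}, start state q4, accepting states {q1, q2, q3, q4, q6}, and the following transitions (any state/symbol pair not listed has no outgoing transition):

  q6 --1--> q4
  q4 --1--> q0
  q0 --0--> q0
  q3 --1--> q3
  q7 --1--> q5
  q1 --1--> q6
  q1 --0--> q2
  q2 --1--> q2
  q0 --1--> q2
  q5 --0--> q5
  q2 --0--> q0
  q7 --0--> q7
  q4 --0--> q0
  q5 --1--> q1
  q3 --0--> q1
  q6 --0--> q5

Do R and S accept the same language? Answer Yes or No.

Exploring the product automaton R × S from the start pair (s0, q4), following both machines on each input symbol, reaches 3 state pairs: (s0, q4), (s2, q0), (s6, q2).
R accepts in {s0, s3, s4, s5, s6} and S accepts in {q1, q2, q3, q4, q6}. In every reachable pair the two components are either both accepting — (s0, q4), (s6, q2) — or both non-accepting, so no string is accepted by exactly one of the machines: L(R) \ L(S) and L(S) \ L(R) are both empty.
Hence every string is accepted by R iff it is accepted by S, and the two languages coincide.

Yes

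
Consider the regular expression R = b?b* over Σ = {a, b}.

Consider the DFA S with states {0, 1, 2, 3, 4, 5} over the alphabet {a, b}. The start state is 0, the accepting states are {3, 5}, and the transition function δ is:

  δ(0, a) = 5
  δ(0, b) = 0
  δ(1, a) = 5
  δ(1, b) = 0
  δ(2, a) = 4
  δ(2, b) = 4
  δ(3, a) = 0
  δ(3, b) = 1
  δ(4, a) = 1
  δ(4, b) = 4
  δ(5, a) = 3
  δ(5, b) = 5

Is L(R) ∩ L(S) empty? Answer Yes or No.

Yes

Converting the expression R to a DFA (subset construction, then merging equivalent states) gives the minimal DFA with states {r0, r1}, start state r0, accepting states {r0} and transitions r0: a→r1, b→r0; r1: a→r1, b→r1.
Exploring the product automaton R × S from the start pair (r0, 0), following both machines on each input symbol, reaches 5 state pairs: (r0, 0), (r1, 5), (r1, 3), (r1, 0), (r1, 1).
R accepts in {r0} and S accepts in {3, 5}; no reachable pair has both components accepting, so no string drives both machines to acceptance simultaneously and L(R) ∩ L(S) = ∅.
So no string is accepted by both, and the intersection is empty.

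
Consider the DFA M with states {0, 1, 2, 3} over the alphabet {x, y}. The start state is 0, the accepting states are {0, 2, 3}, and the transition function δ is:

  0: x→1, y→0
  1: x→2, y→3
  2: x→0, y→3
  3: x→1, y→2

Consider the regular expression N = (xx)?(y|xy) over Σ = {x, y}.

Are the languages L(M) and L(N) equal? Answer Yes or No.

The empty string ε is accepted by M but rejected by N.
So L(M) ≠ L(N).

No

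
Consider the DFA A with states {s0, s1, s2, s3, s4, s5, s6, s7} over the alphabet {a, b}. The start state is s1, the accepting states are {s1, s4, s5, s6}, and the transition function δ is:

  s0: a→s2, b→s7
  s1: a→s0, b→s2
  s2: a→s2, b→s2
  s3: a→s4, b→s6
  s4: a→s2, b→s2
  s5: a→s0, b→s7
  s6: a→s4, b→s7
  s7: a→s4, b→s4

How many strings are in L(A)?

3

The useful subgraph on states {s0, s1, s4, s7} is acyclic, so L(A) is finite; the longest accepting path visits 4 useful states, giving maximum string length 3.
Counting accepting paths from s1 by length: 1 of length 0, 2 of length 3. Total 3.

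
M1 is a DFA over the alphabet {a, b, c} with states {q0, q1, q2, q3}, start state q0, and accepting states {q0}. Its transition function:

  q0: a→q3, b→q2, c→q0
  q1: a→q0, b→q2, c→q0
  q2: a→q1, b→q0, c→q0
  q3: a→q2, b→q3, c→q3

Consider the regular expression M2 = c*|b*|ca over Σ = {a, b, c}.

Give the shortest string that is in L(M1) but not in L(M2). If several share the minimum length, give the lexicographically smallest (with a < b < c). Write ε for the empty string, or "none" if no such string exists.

The string bc is accepted by M1 but not by M2.
No shorter string lies in the difference, and bc is the lexicographically first length-2 string in L(M1) \ L(M2).

bc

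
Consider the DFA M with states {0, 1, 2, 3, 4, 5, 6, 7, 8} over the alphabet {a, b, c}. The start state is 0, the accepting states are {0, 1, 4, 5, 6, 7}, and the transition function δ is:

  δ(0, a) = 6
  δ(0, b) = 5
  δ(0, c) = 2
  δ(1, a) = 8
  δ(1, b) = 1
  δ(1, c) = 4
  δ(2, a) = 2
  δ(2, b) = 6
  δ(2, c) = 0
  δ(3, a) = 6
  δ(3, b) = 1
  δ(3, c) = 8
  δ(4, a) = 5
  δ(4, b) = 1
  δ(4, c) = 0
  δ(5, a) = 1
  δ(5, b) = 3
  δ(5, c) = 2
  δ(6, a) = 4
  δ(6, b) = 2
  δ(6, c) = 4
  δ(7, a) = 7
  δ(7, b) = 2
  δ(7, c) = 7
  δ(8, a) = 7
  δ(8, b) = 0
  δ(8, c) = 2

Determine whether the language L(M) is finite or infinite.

State 0 is reachable from the start and can reach an accepting state, and it lies on the cycle 0 → 2 → 0.
Traversing that cycle any number of times yields accepted strings of unbounded length, so the language is infinite.

infinite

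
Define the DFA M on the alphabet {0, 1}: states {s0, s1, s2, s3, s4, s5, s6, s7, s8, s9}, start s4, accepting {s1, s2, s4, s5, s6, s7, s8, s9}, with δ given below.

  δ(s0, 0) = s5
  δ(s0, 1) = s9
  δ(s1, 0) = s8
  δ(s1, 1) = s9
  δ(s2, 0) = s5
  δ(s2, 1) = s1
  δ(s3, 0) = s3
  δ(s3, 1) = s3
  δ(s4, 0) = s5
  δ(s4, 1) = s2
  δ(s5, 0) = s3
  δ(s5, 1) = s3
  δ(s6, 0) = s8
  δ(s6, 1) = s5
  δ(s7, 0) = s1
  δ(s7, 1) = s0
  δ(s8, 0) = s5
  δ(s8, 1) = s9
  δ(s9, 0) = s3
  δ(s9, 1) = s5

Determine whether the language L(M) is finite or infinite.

The useful states (reachable from s4 and able to reach an accepting state) are {s1, s2, s4, s5, s8, s9}.
Restricted to these states the transition graph has no cycle, so every accepting path has bounded length and L is finite.

finite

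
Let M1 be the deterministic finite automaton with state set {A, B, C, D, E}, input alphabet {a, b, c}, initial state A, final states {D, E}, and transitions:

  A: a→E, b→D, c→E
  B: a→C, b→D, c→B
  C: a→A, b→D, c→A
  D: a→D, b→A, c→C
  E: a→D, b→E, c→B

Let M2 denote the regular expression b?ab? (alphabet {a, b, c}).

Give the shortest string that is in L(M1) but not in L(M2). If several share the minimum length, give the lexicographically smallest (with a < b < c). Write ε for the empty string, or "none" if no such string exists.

The string b is accepted by M1 but not by M2.
No shorter string lies in the difference, and b is the lexicographically first length-1 string in L(M1) \ L(M2).

b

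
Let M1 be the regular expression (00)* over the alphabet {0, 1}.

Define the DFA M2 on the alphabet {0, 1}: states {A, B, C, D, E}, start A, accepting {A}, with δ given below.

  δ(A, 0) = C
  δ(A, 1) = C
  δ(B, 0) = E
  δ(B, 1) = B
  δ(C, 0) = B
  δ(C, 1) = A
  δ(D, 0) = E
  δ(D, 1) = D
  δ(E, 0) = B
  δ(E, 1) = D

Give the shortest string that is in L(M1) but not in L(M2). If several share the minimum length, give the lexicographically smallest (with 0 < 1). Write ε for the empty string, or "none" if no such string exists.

00

The string 00 is accepted by M1 but not by M2.
No shorter string lies in the difference, and 00 is the lexicographically first length-2 string in L(M1) \ L(M2).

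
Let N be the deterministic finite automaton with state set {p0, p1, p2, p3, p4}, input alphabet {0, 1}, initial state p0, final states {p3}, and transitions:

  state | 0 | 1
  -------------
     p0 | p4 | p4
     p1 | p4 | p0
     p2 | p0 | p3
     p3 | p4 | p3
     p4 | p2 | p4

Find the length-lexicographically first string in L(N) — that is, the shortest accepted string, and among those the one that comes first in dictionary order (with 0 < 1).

A breadth-first search from p0 reaches an accepting state first via the path p0 → p4 → p2 → p3 on input 001.
No string of length < 3 is accepted (BFS exhausts all shorter strings without reaching an accepting state), and 001 is the lexicographically least accepting string of length 3.

001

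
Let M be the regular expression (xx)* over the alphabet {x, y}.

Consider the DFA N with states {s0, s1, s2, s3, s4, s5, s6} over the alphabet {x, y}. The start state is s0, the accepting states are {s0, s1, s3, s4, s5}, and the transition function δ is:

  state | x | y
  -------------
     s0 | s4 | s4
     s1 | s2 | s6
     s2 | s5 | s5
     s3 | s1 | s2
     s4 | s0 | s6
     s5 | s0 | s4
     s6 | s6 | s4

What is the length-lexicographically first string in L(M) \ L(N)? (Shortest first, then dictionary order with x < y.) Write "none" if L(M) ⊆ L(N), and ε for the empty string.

Converting the expression M to a DFA (subset construction, then merging equivalent states) gives the minimal DFA with states {m0, m1, m2}, start state m0, accepting states {m0} and transitions m0: x→m1, y→m2; m1: x→m0, y→m2; m2: x→m2, y→m2.
Exploring the product automaton M × N from the start pair (m0, s0), following both machines on each input symbol, reaches 5 state pairs: (m0, s0), (m1, s4), (m2, s4), (m2, s6), (m2, s0).
M accepts in {m0} and N accepts in {s0, s1, s3, s4, s5}. The reachable pairs whose M-component is accepting are (m0, s0); in each of them the N-component is accepting too, so the product for L(M) \ L(N) (M-component accepting, N-component rejecting) has no reachable accepting pair and the difference is empty.
So every string accepted by M is also accepted by N: L(M) \ L(N) = ∅ and there is no such string.

none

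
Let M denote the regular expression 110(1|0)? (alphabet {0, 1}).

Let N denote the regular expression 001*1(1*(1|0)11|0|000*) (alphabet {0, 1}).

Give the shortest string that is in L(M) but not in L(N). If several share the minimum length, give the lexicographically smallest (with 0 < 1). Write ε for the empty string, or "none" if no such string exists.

The string 110 is accepted by M but not by N.
No shorter string lies in the difference, and 110 is the lexicographically first length-3 string in L(M) \ L(N).

110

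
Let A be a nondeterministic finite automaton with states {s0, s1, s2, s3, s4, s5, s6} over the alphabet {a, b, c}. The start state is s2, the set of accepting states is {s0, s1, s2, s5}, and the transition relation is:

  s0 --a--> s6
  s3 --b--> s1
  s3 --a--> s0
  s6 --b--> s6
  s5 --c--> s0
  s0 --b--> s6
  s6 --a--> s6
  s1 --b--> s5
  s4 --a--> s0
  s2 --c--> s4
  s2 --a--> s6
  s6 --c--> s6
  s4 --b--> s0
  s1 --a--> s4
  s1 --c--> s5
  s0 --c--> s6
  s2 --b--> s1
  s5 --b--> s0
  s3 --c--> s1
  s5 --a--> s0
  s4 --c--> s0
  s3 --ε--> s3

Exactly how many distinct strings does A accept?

16

The useful subgraph on states {s0, s1, s2, s4, s5} is acyclic, so L(A) is finite; the longest accepting path visits 4 useful states, giving maximum string length 3.
Counting accepting paths from s2 by length: 1 of length 0, 1 of length 1, 5 of length 2, 9 of length 3. Total 16.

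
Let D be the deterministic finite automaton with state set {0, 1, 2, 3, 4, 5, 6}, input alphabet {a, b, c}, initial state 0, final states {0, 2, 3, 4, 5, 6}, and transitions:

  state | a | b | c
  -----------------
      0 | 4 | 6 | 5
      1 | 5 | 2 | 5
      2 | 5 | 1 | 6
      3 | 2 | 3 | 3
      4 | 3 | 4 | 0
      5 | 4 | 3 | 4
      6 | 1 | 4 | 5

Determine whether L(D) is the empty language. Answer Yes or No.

No

The empty string ε is accepted: the run 0 ends in the accepting state 0.
Since at least one string is accepted, L(D) is not empty.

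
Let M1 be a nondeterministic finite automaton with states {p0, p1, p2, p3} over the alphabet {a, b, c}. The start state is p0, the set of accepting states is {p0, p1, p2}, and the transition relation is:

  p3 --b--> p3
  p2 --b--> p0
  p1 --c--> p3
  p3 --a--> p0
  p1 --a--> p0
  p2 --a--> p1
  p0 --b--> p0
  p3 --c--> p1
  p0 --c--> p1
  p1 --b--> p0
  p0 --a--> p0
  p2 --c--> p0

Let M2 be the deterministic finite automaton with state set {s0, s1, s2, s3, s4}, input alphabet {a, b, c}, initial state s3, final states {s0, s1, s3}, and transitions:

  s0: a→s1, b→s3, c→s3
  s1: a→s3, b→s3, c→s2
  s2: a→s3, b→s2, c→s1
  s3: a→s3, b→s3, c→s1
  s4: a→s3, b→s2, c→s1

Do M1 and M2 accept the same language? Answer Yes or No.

Exploring the product automaton M1 × M2 from the start pair (p0, s3), following both machines on each input symbol, reaches 3 state pairs: (p0, s3), (p1, s1), (p3, s2).
M1 accepts in {p0, p1, p2} and M2 accepts in {s0, s1, s3}. In every reachable pair the two components are either both accepting — (p0, s3), (p1, s1) — or both non-accepting, so no string is accepted by exactly one of the machines: L(M1) \ L(M2) and L(M2) \ L(M1) are both empty.
Hence every string is accepted by M1 iff it is accepted by M2, and the two languages coincide.

Yes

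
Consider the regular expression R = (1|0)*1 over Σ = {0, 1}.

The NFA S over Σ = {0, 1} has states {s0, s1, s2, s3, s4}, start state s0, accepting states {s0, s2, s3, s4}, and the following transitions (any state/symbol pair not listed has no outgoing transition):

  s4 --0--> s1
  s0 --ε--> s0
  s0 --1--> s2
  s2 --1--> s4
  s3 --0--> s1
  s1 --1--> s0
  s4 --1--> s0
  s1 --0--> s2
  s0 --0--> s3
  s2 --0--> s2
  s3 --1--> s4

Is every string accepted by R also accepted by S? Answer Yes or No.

Converting the expression R to a DFA (subset construction, then merging equivalent states) gives the minimal DFA with states {r0, r1}, start state r0, accepting states {r1} and transitions r0: 0→r0, 1→r1; r1: 0→r0, 1→r1.
Exploring the product automaton R × S from the start pair (r0, s0), following both machines on each input symbol, reaches 7 state pairs: (r0, s0), (r0, s3), (r1, s2), (r0, s1), (r1, s4), (r0, s2), (r1, s0).
R accepts in {r1} and S accepts in {s0, s2, s3, s4}. The reachable pairs whose R-component is accepting are (r1, s2), (r1, s4), (r1, s0); in each of them the S-component is accepting too, so the product for L(R) \ L(S) (R-component accepting, S-component rejecting) has no reachable accepting pair and the difference is empty.
Hence every string in L(R) is also in L(S).

Yes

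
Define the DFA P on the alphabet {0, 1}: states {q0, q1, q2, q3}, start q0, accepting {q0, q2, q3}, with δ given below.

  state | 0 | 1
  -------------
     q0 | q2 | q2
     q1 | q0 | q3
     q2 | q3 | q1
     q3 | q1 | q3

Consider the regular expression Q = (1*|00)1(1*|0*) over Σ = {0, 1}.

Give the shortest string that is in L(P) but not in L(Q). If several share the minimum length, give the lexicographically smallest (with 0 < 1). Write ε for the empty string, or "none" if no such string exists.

The empty string ε is accepted by P but not by Q.
Since ε is the unique shortest string, it is the required witness.

ε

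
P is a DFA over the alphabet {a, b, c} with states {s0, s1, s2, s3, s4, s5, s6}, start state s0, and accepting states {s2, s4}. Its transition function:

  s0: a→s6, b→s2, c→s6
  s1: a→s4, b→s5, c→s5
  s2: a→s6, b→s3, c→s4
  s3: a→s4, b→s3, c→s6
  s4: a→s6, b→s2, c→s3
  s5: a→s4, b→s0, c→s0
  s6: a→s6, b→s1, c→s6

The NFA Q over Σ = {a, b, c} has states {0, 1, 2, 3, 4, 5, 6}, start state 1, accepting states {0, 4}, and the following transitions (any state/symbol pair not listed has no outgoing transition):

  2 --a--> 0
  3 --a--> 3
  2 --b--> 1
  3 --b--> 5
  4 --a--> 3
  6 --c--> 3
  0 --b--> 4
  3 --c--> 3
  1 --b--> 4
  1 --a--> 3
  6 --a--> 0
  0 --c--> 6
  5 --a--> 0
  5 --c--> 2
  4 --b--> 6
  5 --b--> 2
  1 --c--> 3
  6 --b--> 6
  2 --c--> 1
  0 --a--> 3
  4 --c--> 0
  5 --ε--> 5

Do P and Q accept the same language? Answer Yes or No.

Exploring the product automaton P × Q from the start pair (s0, 1), following both machines on each input symbol, reaches 7 state pairs: (s0, 1), (s6, 3), (s2, 4), (s1, 5), (s3, 6), (s4, 0), (s5, 2).
P accepts in {s2, s4} and Q accepts in {0, 4}. In every reachable pair the two components are either both accepting — (s2, 4), (s4, 0) — or both non-accepting, so no string is accepted by exactly one of the machines: L(P) \ L(Q) and L(Q) \ L(P) are both empty.
Hence every string is accepted by P iff it is accepted by Q, and the two languages coincide.

Yes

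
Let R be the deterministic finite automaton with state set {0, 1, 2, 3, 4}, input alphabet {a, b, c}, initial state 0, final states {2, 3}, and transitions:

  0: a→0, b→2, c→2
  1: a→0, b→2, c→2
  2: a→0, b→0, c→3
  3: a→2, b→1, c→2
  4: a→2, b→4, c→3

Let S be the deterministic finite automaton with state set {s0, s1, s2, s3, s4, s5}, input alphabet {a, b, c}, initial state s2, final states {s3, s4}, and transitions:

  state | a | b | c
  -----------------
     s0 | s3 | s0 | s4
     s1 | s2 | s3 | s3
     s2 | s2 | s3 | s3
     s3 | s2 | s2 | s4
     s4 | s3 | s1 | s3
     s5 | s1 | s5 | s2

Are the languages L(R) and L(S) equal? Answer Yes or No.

Exploring the product automaton R × S from the start pair (0, s2), following both machines on each input symbol, reaches 4 state pairs: (0, s2), (2, s3), (3, s4), (1, s1).
R accepts in {2, 3} and S accepts in {s3, s4}. In every reachable pair the two components are either both accepting — (2, s3), (3, s4) — or both non-accepting, so no string is accepted by exactly one of the machines: L(R) \ L(S) and L(S) \ L(R) are both empty.
Hence every string is accepted by R iff it is accepted by S, and the two languages coincide.

Yes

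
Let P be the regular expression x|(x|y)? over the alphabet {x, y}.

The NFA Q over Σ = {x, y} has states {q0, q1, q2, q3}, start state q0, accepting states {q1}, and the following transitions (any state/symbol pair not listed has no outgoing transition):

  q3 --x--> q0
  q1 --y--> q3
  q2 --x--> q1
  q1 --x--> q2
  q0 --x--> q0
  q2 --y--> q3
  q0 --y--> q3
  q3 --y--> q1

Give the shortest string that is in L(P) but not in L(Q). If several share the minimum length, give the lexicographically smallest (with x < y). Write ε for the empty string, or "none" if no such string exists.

ε

The empty string ε is accepted by P but not by Q.
Since ε is the unique shortest string, it is the required witness.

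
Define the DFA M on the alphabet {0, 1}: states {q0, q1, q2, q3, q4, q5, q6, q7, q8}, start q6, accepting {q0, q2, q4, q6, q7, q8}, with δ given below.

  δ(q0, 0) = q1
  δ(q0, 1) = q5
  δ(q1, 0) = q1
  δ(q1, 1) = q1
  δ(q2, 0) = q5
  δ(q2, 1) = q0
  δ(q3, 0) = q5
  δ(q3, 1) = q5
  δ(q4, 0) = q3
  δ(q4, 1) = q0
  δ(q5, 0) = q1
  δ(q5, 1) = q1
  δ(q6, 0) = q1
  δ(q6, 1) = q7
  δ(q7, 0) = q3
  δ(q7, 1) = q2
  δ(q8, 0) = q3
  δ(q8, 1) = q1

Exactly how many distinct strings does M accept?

The useful subgraph on states {q0, q2, q6, q7} is acyclic, so L(M) is finite; the longest accepting path visits 4 useful states, giving maximum string length 3.
Counting accepting paths from q6 by length: 1 of length 0, 1 of length 1, 1 of length 2, 1 of length 3. Total 4.

4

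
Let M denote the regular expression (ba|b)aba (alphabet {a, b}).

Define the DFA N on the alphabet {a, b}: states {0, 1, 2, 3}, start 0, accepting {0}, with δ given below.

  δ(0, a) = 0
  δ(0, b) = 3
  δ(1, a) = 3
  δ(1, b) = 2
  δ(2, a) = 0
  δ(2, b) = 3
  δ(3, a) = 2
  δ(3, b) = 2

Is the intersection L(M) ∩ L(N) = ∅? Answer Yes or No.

Yes

Converting the expression M to a DFA (subset construction, then merging equivalent states) gives the minimal DFA with states {m0, m1, m2, m3, m4, m5, m6}, start state m0, accepting states {m6} and transitions m0: a→m1, b→m2; m1: a→m1, b→m1; m2: a→m3, b→m1; m3: a→m4, b→m5; m4: a→m1, b→m5; m5: a→m6, b→m1; m6: a→m1, b→m1.
Exploring the product automaton M × N from the start pair (m0, 0), following both machines on each input symbol, reaches 9 state pairs: (m0, 0), (m1, 0), (m2, 3), (m1, 3), (m3, 2), (m1, 2), (m4, 0), (m5, 3), (m6, 2).
M accepts in {m6} and N accepts in {0}; no reachable pair has both components accepting, so no string drives both machines to acceptance simultaneously and L(M) ∩ L(N) = ∅.
So no string is accepted by both, and the intersection is empty.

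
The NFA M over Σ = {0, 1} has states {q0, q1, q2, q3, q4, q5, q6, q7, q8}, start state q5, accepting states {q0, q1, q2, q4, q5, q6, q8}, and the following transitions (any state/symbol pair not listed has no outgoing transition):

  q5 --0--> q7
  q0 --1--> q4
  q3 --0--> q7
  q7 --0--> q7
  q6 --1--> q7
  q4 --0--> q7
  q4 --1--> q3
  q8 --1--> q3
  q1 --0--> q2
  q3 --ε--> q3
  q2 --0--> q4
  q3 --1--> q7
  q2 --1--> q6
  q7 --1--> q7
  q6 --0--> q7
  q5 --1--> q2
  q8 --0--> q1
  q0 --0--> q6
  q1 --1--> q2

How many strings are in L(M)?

4

The useful subgraph on states {q2, q4, q5, q6} is acyclic, so L(M) is finite; the longest accepting path visits 3 useful states, giving maximum string length 2.
Counting accepting paths from q5 by length: 1 of length 0, 1 of length 1, 2 of length 2. Total 4.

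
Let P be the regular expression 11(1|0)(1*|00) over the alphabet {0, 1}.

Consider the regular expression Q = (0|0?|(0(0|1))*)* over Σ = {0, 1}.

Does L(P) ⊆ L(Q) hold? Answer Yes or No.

The string 110 is in L(P) but not in L(Q).
So L(P) ⊄ L(Q).

No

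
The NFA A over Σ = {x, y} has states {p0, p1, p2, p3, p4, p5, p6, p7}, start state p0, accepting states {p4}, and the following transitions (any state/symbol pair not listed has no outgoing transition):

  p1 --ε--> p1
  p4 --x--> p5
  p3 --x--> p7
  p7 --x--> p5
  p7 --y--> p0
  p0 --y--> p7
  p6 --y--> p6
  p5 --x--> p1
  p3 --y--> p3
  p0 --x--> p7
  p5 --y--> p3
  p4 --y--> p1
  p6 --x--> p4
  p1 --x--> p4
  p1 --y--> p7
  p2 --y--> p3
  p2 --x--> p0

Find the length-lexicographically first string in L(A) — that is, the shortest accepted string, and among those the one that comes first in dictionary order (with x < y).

A breadth-first search from p0 reaches an accepting state first via the path p0 → p7 → p5 → p1 → p4 on input xxxx.
No string of length < 4 is accepted (BFS exhausts all shorter strings without reaching an accepting state), and xxxx is the lexicographically least accepting string of length 4.

xxxx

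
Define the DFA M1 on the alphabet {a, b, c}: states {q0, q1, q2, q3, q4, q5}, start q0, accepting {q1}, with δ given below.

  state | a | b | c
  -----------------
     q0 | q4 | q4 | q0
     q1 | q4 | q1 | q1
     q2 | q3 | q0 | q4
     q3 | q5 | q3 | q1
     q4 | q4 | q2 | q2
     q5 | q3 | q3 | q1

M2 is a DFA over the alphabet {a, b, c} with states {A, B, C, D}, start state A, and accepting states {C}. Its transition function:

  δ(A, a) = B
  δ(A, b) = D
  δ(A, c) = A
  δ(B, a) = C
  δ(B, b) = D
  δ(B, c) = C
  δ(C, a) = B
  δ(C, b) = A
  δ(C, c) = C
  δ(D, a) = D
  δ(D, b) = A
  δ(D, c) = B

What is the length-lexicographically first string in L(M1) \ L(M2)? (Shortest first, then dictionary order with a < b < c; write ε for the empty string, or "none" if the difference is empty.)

abac

The string abac is accepted by M1 but not by M2.
No shorter string lies in the difference, and abac is the lexicographically first length-4 string in L(M1) \ L(M2).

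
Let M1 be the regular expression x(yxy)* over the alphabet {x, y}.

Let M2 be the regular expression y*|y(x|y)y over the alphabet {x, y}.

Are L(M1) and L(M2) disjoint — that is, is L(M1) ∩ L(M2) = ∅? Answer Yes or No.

Yes

Converting the expression M1 to a DFA (subset construction, then merging equivalent states) gives the minimal DFA with states {r0, r1, r2, r3, r4}, start state r0, accepting states {r1} and transitions r0: x→r1, y→r2; r1: x→r2, y→r3; r2: x→r2, y→r2; r3: x→r4, y→r2; r4: x→r2, y→r1.
Converting the expression M2 to a DFA (subset construction, then merging equivalent states) gives the minimal DFA with states {t0, t1, t2, t3, t4, t5}, start state t0, accepting states {t0, t2, t4, t5} and transitions t0: x→t1, y→t2; t1: x→t1, y→t1; t2: x→t3, y→t4; t3: x→t1, y→t5; t4: x→t1, y→t4; t5: x→t1, y→t1.
Exploring the product automaton M1 × M2 from the start pair (r0, t0), following both machines on each input symbol, reaches 9 state pairs: (r0, t0), (r1, t1), (r2, t2), (r2, t1), (r3, t1), (r2, t3), (r2, t4), (r4, t1), (r2, t5).
M1 accepts in {r1} and M2 accepts in {t0, t2, t4, t5}; no reachable pair has both components accepting, so no string drives both machines to acceptance simultaneously and L(M1) ∩ L(M2) = ∅.
So no string is accepted by both, and the intersection is empty.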